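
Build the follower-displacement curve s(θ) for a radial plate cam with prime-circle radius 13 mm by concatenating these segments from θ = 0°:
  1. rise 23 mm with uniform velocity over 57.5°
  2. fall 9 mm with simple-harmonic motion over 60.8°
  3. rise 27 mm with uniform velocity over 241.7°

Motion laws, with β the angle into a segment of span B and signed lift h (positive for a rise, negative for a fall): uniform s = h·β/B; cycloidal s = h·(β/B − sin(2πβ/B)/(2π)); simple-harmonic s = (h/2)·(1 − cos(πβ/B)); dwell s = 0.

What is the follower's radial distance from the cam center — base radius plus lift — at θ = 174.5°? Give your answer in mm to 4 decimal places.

seg 1 [0°–57.5°] uniform, h=23: full span → s += 23 → s = 23.0000
seg 2 [57.5°–118.3°] simple-harmonic, h=-9: full span → s += -9 → s = 14.0000
seg 3 [118.3°–360°] uniform, h=27: θ=174.5° here. β=56.2, B=241.7. 27·56.2/241.7 = 6.2780 → s = 20.2780
radial distance = base radius + s = 13 + 20.2780 = 33.2780

33.2780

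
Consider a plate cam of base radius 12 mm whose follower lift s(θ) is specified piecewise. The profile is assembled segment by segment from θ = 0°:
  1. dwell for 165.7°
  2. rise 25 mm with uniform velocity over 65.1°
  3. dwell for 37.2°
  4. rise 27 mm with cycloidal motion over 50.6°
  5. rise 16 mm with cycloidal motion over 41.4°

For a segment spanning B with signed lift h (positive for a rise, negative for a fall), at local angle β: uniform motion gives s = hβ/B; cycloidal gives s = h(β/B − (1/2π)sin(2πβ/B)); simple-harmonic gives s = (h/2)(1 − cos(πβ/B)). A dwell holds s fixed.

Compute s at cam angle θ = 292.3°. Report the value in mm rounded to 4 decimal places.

seg 1 [0°–165.7°] dwell: s stays 0.0000
seg 2 [165.7°–230.8°] uniform, h=25: full span → s += 25 → s = 25.0000
seg 3 [230.8°–268°] dwell: s stays 25.0000
seg 4 [268°–318.6°] cycloidal, h=27: θ=292.3° here. β=24.3, B=50.6. 27·(0.4802 − sin(2π·0.4802)/(2π)) = 12.4342 → s = 37.4342

37.4342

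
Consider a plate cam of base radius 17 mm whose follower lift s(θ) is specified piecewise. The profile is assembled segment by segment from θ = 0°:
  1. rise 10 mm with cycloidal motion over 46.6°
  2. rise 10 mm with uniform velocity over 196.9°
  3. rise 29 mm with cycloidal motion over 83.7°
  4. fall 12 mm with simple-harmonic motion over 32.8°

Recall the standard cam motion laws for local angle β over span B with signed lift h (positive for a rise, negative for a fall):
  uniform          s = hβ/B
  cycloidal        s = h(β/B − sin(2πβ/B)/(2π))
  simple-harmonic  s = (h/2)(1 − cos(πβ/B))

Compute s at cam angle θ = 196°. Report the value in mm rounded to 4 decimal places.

seg 1 [0°–46.6°] cycloidal, h=10: full span → s += 10 → s = 10.0000
seg 2 [46.6°–243.5°] uniform, h=10: θ=196° here. β=149.4, B=196.9. 10·149.4/196.9 = 7.5876 → s = 17.5876

17.5876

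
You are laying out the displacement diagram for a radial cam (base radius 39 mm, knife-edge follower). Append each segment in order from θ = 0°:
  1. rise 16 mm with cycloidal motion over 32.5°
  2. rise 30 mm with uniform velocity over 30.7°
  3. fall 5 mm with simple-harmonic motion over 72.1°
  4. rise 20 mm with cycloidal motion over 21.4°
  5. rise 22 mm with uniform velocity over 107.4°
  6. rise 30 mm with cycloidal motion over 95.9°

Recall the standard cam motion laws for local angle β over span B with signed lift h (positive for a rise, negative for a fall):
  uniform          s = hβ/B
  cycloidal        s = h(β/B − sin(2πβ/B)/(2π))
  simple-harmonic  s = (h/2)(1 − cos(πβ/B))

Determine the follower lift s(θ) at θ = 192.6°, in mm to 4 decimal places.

seg 1 [0°–32.5°] cycloidal, h=16: full span → s += 16 → s = 16.0000
seg 2 [32.5°–63.2°] uniform, h=30: full span → s += 30 → s = 46.0000
seg 3 [63.2°–135.3°] simple-harmonic, h=-5: full span → s += -5 → s = 41.0000
seg 4 [135.3°–156.7°] cycloidal, h=20: full span → s += 20 → s = 61.0000
seg 5 [156.7°–264.1°] uniform, h=22: θ=192.6° here. β=35.9, B=107.4. 22·35.9/107.4 = 7.3538 → s = 68.3538

68.3538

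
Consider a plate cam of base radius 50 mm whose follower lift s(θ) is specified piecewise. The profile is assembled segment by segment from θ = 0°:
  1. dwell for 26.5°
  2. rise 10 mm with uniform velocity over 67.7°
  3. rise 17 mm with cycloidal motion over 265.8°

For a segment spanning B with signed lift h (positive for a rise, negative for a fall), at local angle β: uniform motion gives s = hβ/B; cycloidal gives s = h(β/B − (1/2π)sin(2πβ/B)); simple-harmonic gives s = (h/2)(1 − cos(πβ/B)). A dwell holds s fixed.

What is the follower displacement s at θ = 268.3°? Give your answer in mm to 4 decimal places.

seg 1 [0°–26.5°] dwell: s stays 0.0000
seg 2 [26.5°–94.2°] uniform, h=10: full span → s += 10 → s = 10.0000
seg 3 [94.2°–360°] cycloidal, h=17: θ=268.3° here. β=174.1, B=265.8. 17·(0.6550 − sin(2π·0.6550)/(2π)) = 13.3729 → s = 23.3729

23.3729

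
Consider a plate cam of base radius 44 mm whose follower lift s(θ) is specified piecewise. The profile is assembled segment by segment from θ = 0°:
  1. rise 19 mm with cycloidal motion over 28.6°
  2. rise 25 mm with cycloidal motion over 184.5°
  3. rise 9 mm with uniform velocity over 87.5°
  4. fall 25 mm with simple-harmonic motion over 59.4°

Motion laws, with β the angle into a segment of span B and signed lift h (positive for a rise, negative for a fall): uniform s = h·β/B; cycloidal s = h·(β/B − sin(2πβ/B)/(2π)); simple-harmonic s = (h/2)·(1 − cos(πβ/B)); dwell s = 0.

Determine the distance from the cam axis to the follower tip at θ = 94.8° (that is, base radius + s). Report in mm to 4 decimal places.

seg 1 [0°–28.6°] cycloidal, h=19: full span → s += 19 → s = 19.0000
seg 2 [28.6°–213.1°] cycloidal, h=25: θ=94.8° here. β=66.2, B=184.5. 25·(0.3588 − sin(2π·0.3588)/(2π)) = 5.8855 → s = 24.8855
radial distance = base radius + s = 44 + 24.8855 = 68.8855

68.8855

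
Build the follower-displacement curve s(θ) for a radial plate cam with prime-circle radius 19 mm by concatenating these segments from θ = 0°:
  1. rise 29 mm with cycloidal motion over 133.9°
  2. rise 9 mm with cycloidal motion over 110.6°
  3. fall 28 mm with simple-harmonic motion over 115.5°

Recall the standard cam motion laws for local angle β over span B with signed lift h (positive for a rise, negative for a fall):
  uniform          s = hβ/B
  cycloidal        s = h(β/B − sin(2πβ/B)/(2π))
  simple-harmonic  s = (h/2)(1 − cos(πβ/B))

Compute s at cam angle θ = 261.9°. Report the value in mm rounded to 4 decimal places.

seg 1 [0°–133.9°] cycloidal, h=29: full span → s += 29 → s = 29.0000
seg 2 [133.9°–244.5°] cycloidal, h=9: full span → s += 9 → s = 38.0000
seg 3 [244.5°–360°] simple-harmonic, h=-28: θ=261.9° here. β=17.4, B=115.5. -28/2·(1 − cos(π·0.1506)) = -1.5389 → s = 36.4611

36.4611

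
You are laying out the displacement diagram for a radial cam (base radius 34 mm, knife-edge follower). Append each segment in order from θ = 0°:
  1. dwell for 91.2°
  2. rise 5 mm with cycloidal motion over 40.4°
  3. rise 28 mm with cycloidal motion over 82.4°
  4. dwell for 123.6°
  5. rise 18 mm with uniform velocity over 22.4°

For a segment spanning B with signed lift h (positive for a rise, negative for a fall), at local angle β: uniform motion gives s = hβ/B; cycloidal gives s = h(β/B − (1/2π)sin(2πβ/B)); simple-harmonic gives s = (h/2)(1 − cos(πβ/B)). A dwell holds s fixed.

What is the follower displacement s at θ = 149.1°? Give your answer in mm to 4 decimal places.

seg 1 [0°–91.2°] dwell: s stays 0.0000
seg 2 [91.2°–131.6°] cycloidal, h=5: full span → s += 5 → s = 5.0000
seg 3 [131.6°–214°] cycloidal, h=28: θ=149.1° here. β=17.5, B=82.4. 28·(0.2124 − sin(2π·0.2124)/(2π)) = 1.6142 → s = 6.6142

6.6142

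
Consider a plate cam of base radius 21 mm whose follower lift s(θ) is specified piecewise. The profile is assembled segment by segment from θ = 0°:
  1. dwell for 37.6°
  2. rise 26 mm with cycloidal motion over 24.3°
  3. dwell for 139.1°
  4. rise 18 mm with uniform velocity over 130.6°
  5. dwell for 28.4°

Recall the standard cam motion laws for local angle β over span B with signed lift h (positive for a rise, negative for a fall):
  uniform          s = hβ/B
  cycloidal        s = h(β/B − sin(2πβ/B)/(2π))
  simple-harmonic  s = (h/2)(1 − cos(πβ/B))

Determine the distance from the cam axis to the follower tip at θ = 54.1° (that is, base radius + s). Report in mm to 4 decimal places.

seg 1 [0°–37.6°] dwell: s stays 0.0000
seg 2 [37.6°–61.9°] cycloidal, h=26: θ=54.1° here. β=16.5, B=24.3. 26·(0.6790 − sin(2π·0.6790)/(2π)) = 21.3875 → s = 21.3875
radial distance = base radius + s = 21 + 21.3875 = 42.3875

42.3875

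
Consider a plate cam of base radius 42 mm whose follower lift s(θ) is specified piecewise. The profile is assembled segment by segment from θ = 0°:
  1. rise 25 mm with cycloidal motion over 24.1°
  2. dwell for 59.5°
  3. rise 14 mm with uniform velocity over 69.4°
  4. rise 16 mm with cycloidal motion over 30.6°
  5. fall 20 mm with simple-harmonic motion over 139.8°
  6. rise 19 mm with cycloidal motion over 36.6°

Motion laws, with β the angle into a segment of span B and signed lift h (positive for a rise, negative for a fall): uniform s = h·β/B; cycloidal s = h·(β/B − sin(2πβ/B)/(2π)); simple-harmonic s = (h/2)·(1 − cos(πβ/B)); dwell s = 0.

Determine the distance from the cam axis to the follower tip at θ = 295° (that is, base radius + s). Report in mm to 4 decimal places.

seg 1 [0°–24.1°] cycloidal, h=25: full span → s += 25 → s = 25.0000
seg 2 [24.1°–83.6°] dwell: s stays 25.0000
seg 3 [83.6°–153°] uniform, h=14: full span → s += 14 → s = 39.0000
seg 4 [153°–183.6°] cycloidal, h=16: full span → s += 16 → s = 55.0000
seg 5 [183.6°–323.4°] simple-harmonic, h=-20: θ=295° here. β=111.4, B=139.8. -20/2·(1 − cos(π·0.7969)) = -18.0317 → s = 36.9683
radial distance = base radius + s = 42 + 36.9683 = 78.9683

78.9683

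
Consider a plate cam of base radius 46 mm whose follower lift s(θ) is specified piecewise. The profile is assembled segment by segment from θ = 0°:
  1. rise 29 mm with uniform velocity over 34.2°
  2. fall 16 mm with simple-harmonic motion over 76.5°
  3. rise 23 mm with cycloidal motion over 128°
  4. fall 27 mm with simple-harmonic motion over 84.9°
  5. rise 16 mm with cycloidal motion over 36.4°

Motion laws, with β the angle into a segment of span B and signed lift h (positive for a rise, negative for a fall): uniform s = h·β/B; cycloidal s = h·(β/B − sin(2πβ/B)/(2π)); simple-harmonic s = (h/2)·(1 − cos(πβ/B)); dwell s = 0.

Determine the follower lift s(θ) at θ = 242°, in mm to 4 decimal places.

seg 1 [0°–34.2°] uniform, h=29: full span → s += 29 → s = 29.0000
seg 2 [34.2°–110.7°] simple-harmonic, h=-16: full span → s += -16 → s = 13.0000
seg 3 [110.7°–238.7°] cycloidal, h=23: full span → s += 23 → s = 36.0000
seg 4 [238.7°–323.6°] simple-harmonic, h=-27: θ=242° here. β=3.3, B=84.9. -27/2·(1 − cos(π·0.0389)) = -0.1005 → s = 35.8995

35.8995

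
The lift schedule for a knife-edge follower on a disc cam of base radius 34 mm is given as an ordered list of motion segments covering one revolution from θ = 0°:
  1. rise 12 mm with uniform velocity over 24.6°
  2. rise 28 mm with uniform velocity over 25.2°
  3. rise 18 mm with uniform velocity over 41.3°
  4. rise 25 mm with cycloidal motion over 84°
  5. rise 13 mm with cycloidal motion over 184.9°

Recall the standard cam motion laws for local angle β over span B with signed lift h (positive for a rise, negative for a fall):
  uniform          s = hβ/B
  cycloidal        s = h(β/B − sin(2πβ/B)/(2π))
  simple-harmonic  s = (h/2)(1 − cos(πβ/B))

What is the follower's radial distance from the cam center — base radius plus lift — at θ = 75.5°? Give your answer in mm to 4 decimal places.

seg 1 [0°–24.6°] uniform, h=12: full span → s += 12 → s = 12.0000
seg 2 [24.6°–49.8°] uniform, h=28: full span → s += 28 → s = 40.0000
seg 3 [49.8°–91.1°] uniform, h=18: θ=75.5° here. β=25.7, B=41.3. 18·25.7/41.3 = 11.2010 → s = 51.2010
radial distance = base radius + s = 34 + 51.2010 = 85.2010

85.2010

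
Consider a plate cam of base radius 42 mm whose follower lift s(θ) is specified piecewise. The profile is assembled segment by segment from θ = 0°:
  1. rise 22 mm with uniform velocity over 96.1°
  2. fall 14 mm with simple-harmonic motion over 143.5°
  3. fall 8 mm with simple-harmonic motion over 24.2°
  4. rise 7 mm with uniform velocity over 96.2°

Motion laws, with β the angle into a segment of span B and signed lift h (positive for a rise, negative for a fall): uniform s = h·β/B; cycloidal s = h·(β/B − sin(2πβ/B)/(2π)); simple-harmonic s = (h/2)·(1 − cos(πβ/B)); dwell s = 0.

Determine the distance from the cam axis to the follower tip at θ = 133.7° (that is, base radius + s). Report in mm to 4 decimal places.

seg 1 [0°–96.1°] uniform, h=22: full span → s += 22 → s = 22.0000
seg 2 [96.1°–239.6°] simple-harmonic, h=-14: θ=133.7° here. β=37.6, B=143.5. -14/2·(1 − cos(π·0.2620)) = -2.2407 → s = 19.7593
radial distance = base radius + s = 42 + 19.7593 = 61.7593

61.7593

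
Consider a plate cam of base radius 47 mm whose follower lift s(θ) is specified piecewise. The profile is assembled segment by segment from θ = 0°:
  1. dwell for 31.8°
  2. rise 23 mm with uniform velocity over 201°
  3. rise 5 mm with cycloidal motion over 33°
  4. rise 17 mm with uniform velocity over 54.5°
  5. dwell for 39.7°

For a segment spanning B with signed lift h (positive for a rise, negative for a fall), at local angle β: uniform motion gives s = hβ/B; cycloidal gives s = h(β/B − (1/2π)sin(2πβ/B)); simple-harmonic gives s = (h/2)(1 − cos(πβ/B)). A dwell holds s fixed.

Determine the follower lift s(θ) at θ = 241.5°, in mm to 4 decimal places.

seg 1 [0°–31.8°] dwell: s stays 0.0000
seg 2 [31.8°–232.8°] uniform, h=23: full span → s += 23 → s = 23.0000
seg 3 [232.8°–265.8°] cycloidal, h=5: θ=241.5° here. β=8.7, B=33. 5·(0.2636 − sin(2π·0.2636)/(2π)) = 0.5253 → s = 23.5253

23.5253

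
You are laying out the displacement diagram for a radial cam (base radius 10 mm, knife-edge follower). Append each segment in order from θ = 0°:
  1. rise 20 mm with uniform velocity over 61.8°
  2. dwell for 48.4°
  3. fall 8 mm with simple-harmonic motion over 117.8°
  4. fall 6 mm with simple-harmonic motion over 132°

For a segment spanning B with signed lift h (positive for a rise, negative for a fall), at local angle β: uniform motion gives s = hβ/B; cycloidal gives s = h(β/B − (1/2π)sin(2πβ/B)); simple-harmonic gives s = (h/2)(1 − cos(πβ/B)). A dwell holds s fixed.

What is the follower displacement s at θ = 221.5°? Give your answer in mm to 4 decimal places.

seg 1 [0°–61.8°] uniform, h=20: full span → s += 20 → s = 20.0000
seg 2 [61.8°–110.2°] dwell: s stays 20.0000
seg 3 [110.2°–228°] simple-harmonic, h=-8: θ=221.5° here. β=111.3, B=117.8. -8/2·(1 − cos(π·0.9448)) = -7.9401 → s = 12.0599

12.0599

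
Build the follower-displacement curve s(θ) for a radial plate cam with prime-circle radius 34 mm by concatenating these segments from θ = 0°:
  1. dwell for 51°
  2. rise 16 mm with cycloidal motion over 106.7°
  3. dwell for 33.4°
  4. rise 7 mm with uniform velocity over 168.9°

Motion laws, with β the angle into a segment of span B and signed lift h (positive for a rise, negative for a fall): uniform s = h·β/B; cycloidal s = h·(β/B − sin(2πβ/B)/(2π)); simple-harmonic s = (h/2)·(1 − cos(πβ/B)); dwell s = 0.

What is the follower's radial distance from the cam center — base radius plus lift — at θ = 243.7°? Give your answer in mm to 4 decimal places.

seg 1 [0°–51°] dwell: s stays 0.0000
seg 2 [51°–157.7°] cycloidal, h=16: full span → s += 16 → s = 16.0000
seg 3 [157.7°–191.1°] dwell: s stays 16.0000
seg 4 [191.1°–360°] uniform, h=7: θ=243.7° here. β=52.6, B=168.9. 7·52.6/168.9 = 2.1800 → s = 18.1800
radial distance = base radius + s = 34 + 18.1800 = 52.1800

52.1800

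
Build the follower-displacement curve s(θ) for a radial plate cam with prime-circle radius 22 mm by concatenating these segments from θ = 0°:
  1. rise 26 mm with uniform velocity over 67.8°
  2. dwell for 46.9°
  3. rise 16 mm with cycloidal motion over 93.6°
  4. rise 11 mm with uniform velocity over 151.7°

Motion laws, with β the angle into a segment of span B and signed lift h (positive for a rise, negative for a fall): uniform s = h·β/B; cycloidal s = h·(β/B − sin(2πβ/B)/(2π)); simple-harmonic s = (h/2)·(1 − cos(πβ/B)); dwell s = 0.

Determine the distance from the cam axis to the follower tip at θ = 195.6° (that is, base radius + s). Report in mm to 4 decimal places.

seg 1 [0°–67.8°] uniform, h=26: full span → s += 26 → s = 26.0000
seg 2 [67.8°–114.7°] dwell: s stays 26.0000
seg 3 [114.7°–208.3°] cycloidal, h=16: θ=195.6° here. β=80.9, B=93.6. 16·(0.8643 − sin(2π·0.8643)/(2π)) = 15.7464 → s = 41.7464
radial distance = base radius + s = 22 + 41.7464 = 63.7464

63.7464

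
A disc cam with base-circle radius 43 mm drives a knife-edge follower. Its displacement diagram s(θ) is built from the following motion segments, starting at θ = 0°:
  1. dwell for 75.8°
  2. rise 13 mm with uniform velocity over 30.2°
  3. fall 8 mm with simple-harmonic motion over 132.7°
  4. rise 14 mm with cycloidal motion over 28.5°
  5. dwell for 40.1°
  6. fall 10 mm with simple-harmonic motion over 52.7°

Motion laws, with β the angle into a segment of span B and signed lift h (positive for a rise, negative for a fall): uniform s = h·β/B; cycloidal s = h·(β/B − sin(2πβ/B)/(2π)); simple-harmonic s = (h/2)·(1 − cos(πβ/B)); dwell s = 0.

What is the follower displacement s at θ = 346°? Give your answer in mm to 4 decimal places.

seg 1 [0°–75.8°] dwell: s stays 0.0000
seg 2 [75.8°–106°] uniform, h=13: full span → s += 13 → s = 13.0000
seg 3 [106°–238.7°] simple-harmonic, h=-8: full span → s += -8 → s = 5.0000
seg 4 [238.7°–267.2°] cycloidal, h=14: full span → s += 14 → s = 19.0000
seg 5 [267.2°–307.3°] dwell: s stays 19.0000
seg 6 [307.3°–360°] simple-harmonic, h=-10: θ=346° here. β=38.7, B=52.7. -10/2·(1 − cos(π·0.7343)) = -8.3574 → s = 10.6426

10.6426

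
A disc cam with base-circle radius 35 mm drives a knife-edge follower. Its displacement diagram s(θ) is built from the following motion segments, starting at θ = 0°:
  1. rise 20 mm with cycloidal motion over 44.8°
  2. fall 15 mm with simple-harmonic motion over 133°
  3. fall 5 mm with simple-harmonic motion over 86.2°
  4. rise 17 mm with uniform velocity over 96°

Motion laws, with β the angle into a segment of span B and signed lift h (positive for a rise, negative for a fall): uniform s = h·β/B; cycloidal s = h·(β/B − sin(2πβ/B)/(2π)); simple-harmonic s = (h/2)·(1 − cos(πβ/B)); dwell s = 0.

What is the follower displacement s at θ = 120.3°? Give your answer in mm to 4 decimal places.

seg 1 [0°–44.8°] cycloidal, h=20: full span → s += 20 → s = 20.0000
seg 2 [44.8°–177.8°] simple-harmonic, h=-15: θ=120.3° here. β=75.5, B=133. -15/2·(1 − cos(π·0.5677)) = -9.0824 → s = 10.9176

10.9176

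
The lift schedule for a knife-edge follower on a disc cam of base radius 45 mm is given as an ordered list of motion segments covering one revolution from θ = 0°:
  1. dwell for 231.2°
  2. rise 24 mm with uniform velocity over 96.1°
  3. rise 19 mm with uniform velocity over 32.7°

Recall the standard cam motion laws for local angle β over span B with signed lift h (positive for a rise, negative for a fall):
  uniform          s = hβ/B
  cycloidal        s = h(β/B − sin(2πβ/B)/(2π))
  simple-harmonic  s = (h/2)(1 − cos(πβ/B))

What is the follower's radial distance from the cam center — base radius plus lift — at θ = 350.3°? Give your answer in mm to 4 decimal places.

seg 1 [0°–231.2°] dwell: s stays 0.0000
seg 2 [231.2°–327.3°] uniform, h=24: full span → s += 24 → s = 24.0000
seg 3 [327.3°–360°] uniform, h=19: θ=350.3° here. β=23, B=32.7. 19·23/32.7 = 13.3639 → s = 37.3639
radial distance = base radius + s = 45 + 37.3639 = 82.3639

82.3639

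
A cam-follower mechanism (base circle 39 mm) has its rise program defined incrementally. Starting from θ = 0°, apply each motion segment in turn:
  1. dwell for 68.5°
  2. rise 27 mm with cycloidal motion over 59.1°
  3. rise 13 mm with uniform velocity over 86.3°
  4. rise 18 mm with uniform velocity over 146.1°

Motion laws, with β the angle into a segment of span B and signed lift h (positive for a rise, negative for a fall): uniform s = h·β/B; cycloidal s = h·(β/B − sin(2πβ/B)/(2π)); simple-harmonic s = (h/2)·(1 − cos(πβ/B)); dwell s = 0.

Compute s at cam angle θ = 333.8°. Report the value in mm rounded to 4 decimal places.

seg 1 [0°–68.5°] dwell: s stays 0.0000
seg 2 [68.5°–127.6°] cycloidal, h=27: full span → s += 27 → s = 27.0000
seg 3 [127.6°–213.9°] uniform, h=13: full span → s += 13 → s = 40.0000
seg 4 [213.9°–360°] uniform, h=18: θ=333.8° here. β=119.9, B=146.1. 18·119.9/146.1 = 14.7721 → s = 54.7721

54.7721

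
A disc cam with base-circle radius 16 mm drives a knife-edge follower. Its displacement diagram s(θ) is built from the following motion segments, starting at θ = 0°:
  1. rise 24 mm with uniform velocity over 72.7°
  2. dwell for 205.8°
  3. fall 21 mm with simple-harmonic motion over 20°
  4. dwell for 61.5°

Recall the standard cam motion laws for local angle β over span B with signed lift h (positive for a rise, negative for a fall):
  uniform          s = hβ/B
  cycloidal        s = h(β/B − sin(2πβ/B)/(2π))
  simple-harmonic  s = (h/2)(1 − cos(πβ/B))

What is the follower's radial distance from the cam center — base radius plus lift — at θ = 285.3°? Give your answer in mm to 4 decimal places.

seg 1 [0°–72.7°] uniform, h=24: full span → s += 24 → s = 24.0000
seg 2 [72.7°–278.5°] dwell: s stays 24.0000
seg 3 [278.5°–298.5°] simple-harmonic, h=-21: θ=285.3° here. β=6.8, B=20. -21/2·(1 − cos(π·0.3400)) = -5.4416 → s = 18.5584
radial distance = base radius + s = 16 + 18.5584 = 34.5584

34.5584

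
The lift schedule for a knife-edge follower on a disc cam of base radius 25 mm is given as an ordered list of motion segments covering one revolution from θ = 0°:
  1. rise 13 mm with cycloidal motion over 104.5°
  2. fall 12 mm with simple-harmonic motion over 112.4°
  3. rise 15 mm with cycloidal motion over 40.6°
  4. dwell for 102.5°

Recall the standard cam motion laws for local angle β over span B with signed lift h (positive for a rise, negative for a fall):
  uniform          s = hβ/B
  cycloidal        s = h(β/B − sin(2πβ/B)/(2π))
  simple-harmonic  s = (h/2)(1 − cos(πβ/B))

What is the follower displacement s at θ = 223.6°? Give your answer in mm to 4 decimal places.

seg 1 [0°–104.5°] cycloidal, h=13: full span → s += 13 → s = 13.0000
seg 2 [104.5°–216.9°] simple-harmonic, h=-12: full span → s += -12 → s = 1.0000
seg 3 [216.9°–257.5°] cycloidal, h=15: θ=223.6° here. β=6.7, B=40.6. 15·(0.1650 − sin(2π·0.1650)/(2π)) = 0.4203 → s = 1.4203

1.4203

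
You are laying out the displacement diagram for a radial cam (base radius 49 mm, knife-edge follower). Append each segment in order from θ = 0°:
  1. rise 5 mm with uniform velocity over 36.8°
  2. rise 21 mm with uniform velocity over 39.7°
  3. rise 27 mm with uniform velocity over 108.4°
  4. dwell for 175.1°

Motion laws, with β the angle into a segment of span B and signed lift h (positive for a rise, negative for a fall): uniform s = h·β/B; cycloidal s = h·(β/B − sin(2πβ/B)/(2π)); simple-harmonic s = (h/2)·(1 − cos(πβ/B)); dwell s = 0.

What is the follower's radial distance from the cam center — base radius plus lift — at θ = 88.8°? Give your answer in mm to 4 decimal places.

seg 1 [0°–36.8°] uniform, h=5: full span → s += 5 → s = 5.0000
seg 2 [36.8°–76.5°] uniform, h=21: full span → s += 21 → s = 26.0000
seg 3 [76.5°–184.9°] uniform, h=27: θ=88.8° here. β=12.3, B=108.4. 27·12.3/108.4 = 3.0637 → s = 29.0637
radial distance = base radius + s = 49 + 29.0637 = 78.0637

78.0637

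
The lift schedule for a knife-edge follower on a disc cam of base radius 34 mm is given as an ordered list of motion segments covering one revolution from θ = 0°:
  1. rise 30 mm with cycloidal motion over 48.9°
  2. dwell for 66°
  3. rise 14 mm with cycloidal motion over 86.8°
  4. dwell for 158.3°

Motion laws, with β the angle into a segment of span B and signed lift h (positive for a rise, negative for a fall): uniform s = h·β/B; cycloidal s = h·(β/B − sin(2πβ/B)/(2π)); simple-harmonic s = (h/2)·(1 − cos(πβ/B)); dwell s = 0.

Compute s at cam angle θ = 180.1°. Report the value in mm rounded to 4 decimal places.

seg 1 [0°–48.9°] cycloidal, h=30: full span → s += 30 → s = 30.0000
seg 2 [48.9°–114.9°] dwell: s stays 30.0000
seg 3 [114.9°–201.7°] cycloidal, h=14: θ=180.1° here. β=65.2, B=86.8. 14·(0.7512 − sin(2π·0.7512)/(2π)) = 12.7442 → s = 42.7442

42.7442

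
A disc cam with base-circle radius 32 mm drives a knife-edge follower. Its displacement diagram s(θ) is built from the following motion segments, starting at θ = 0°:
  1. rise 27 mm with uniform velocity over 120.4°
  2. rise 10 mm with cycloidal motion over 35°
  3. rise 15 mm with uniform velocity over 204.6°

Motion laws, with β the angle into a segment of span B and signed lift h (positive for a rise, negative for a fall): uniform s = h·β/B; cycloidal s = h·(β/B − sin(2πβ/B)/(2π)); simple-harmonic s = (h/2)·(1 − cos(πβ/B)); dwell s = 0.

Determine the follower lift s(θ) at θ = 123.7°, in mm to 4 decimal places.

seg 1 [0°–120.4°] uniform, h=27: full span → s += 27 → s = 27.0000
seg 2 [120.4°–155.4°] cycloidal, h=10: θ=123.7° here. β=3.3, B=35. 10·(0.0943 − sin(2π·0.0943)/(2π)) = 0.0542 → s = 27.0542

27.0542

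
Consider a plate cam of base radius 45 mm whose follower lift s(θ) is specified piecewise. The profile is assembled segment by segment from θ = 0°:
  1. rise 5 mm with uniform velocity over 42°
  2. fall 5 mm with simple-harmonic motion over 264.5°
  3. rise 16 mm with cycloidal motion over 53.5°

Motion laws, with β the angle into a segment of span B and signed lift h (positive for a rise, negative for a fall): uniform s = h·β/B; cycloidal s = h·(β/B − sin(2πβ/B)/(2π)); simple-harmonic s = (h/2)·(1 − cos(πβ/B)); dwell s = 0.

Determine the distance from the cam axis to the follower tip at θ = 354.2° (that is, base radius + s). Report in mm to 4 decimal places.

seg 1 [0°–42°] uniform, h=5: full span → s += 5 → s = 5.0000
seg 2 [42°–306.5°] simple-harmonic, h=-5: full span → s += -5 → s = 0.0000
seg 3 [306.5°–360°] cycloidal, h=16: θ=354.2° here. β=47.7, B=53.5. 16·(0.8916 − sin(2π·0.8916)/(2π)) = 15.8689 → s = 15.8689
radial distance = base radius + s = 45 + 15.8689 = 60.8689

60.8689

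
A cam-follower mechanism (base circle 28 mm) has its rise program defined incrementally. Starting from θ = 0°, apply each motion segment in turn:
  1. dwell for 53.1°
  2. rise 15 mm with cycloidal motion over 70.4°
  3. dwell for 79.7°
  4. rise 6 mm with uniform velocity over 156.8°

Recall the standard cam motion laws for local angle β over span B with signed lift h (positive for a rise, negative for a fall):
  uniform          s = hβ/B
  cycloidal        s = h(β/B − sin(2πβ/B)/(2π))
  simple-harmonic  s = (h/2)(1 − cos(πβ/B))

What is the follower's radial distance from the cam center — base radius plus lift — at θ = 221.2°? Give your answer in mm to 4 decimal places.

seg 1 [0°–53.1°] dwell: s stays 0.0000
seg 2 [53.1°–123.5°] cycloidal, h=15: full span → s += 15 → s = 15.0000
seg 3 [123.5°–203.2°] dwell: s stays 15.0000
seg 4 [203.2°–360°] uniform, h=6: θ=221.2° here. β=18, B=156.8. 6·18/156.8 = 0.6888 → s = 15.6888
radial distance = base radius + s = 28 + 15.6888 = 43.6888

43.6888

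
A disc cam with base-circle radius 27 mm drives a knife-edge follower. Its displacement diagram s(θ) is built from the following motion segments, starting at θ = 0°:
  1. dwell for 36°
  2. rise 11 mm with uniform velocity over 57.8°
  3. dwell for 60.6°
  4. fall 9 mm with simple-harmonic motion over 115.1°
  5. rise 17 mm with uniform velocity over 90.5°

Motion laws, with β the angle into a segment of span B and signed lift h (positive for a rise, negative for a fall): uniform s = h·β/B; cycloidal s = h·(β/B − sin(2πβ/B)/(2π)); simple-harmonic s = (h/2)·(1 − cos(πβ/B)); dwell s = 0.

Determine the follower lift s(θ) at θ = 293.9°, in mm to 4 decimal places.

seg 1 [0°–36°] dwell: s stays 0.0000
seg 2 [36°–93.8°] uniform, h=11: full span → s += 11 → s = 11.0000
seg 3 [93.8°–154.4°] dwell: s stays 11.0000
seg 4 [154.4°–269.5°] simple-harmonic, h=-9: full span → s += -9 → s = 2.0000
seg 5 [269.5°–360°] uniform, h=17: θ=293.9° here. β=24.4, B=90.5. 17·24.4/90.5 = 4.5834 → s = 6.5834

6.5834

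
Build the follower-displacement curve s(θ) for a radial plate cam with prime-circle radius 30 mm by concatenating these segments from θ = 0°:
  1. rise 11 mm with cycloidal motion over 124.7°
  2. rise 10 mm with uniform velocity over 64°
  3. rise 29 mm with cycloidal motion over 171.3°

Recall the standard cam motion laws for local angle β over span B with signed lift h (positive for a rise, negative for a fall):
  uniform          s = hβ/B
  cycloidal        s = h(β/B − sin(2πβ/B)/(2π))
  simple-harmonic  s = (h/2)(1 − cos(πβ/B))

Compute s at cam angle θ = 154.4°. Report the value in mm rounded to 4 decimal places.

seg 1 [0°–124.7°] cycloidal, h=11: full span → s += 11 → s = 11.0000
seg 2 [124.7°–188.7°] uniform, h=10: θ=154.4° here. β=29.7, B=64. 10·29.7/64 = 4.6406 → s = 15.6406

15.6406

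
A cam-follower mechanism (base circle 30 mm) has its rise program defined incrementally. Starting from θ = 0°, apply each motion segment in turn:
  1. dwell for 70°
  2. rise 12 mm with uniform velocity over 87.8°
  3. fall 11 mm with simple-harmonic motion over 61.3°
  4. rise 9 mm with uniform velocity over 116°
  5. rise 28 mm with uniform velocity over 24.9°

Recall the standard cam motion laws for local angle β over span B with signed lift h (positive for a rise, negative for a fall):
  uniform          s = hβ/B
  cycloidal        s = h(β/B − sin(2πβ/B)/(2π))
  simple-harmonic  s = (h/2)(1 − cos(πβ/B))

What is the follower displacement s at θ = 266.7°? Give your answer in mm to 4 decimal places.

seg 1 [0°–70°] dwell: s stays 0.0000
seg 2 [70°–157.8°] uniform, h=12: full span → s += 12 → s = 12.0000
seg 3 [157.8°–219.1°] simple-harmonic, h=-11: full span → s += -11 → s = 1.0000
seg 4 [219.1°–335.1°] uniform, h=9: θ=266.7° here. β=47.6, B=116. 9·47.6/116 = 3.6931 → s = 4.6931

4.6931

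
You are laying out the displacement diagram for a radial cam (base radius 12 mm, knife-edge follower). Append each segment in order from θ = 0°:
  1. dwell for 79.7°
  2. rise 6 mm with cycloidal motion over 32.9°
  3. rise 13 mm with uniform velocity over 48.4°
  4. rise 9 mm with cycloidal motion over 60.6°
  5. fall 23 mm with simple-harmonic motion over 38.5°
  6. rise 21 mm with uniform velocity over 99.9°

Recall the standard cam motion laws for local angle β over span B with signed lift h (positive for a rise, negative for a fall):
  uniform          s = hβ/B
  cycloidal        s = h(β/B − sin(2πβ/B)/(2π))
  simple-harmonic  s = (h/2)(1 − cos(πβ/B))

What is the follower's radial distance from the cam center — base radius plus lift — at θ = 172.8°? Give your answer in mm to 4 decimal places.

seg 1 [0°–79.7°] dwell: s stays 0.0000
seg 2 [79.7°–112.6°] cycloidal, h=6: full span → s += 6 → s = 6.0000
seg 3 [112.6°–161°] uniform, h=13: full span → s += 13 → s = 19.0000
seg 4 [161°–221.6°] cycloidal, h=9: θ=172.8° here. β=11.8, B=60.6. 9·(0.1947 − sin(2π·0.1947)/(2π)) = 0.4056 → s = 19.4056
radial distance = base radius + s = 12 + 19.4056 = 31.4056

31.4056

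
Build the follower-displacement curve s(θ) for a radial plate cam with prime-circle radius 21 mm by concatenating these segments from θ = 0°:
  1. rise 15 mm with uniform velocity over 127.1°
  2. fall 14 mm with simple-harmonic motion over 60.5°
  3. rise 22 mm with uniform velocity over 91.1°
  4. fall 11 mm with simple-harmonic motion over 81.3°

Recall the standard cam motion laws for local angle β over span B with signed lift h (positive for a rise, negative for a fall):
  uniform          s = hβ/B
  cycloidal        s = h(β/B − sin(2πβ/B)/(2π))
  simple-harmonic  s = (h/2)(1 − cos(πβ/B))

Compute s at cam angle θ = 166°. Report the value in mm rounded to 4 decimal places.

seg 1 [0°–127.1°] uniform, h=15: full span → s += 15 → s = 15.0000
seg 2 [127.1°–187.6°] simple-harmonic, h=-14: θ=166° here. β=38.9, B=60.5. -14/2·(1 − cos(π·0.6430)) = -10.0395 → s = 4.9605

4.9605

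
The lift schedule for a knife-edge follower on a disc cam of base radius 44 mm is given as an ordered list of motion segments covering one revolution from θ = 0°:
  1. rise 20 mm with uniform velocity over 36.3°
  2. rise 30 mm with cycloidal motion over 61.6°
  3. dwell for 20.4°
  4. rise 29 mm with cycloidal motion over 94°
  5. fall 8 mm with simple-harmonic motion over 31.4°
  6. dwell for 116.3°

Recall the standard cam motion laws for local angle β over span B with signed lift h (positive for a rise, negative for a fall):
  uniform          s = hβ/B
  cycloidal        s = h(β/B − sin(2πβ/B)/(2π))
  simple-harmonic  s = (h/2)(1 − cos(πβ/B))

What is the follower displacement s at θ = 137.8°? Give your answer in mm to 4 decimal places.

seg 1 [0°–36.3°] uniform, h=20: full span → s += 20 → s = 20.0000
seg 2 [36.3°–97.9°] cycloidal, h=30: full span → s += 30 → s = 50.0000
seg 3 [97.9°–118.3°] dwell: s stays 50.0000
seg 4 [118.3°–212.3°] cycloidal, h=29: θ=137.8° here. β=19.5, B=94. 29·(0.2074 − sin(2π·0.2074)/(2π)) = 1.5645 → s = 51.5645

51.5645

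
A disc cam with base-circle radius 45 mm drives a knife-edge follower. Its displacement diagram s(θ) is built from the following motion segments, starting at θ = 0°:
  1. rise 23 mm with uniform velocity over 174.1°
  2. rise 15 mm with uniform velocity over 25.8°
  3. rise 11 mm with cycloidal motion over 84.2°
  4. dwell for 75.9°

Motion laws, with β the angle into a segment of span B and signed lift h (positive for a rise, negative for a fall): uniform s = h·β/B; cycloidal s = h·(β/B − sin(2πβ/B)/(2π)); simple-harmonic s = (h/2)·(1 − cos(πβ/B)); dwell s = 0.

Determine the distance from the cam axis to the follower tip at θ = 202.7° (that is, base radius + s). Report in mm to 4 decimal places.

seg 1 [0°–174.1°] uniform, h=23: full span → s += 23 → s = 23.0000
seg 2 [174.1°–199.9°] uniform, h=15: full span → s += 15 → s = 38.0000
seg 3 [199.9°–284.1°] cycloidal, h=11: θ=202.7° here. β=2.8, B=84.2. 11·(0.0333 − sin(2π·0.0333)/(2π)) = 0.0027 → s = 38.0027
radial distance = base radius + s = 45 + 38.0027 = 83.0027

83.0027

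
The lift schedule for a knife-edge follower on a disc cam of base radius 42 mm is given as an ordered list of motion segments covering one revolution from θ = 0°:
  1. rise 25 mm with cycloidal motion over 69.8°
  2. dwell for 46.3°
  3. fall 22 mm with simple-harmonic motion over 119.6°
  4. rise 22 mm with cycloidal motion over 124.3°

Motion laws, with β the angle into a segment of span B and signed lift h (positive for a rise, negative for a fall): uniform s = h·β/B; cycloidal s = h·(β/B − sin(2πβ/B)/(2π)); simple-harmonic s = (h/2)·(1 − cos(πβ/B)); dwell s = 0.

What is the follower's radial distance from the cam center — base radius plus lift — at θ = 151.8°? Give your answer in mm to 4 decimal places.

seg 1 [0°–69.8°] cycloidal, h=25: full span → s += 25 → s = 25.0000
seg 2 [69.8°–116.1°] dwell: s stays 25.0000
seg 3 [116.1°–235.7°] simple-harmonic, h=-22: θ=151.8° here. β=35.7, B=119.6. -22/2·(1 − cos(π·0.2985)) = -4.4924 → s = 20.5076
radial distance = base radius + s = 42 + 20.5076 = 62.5076

62.5076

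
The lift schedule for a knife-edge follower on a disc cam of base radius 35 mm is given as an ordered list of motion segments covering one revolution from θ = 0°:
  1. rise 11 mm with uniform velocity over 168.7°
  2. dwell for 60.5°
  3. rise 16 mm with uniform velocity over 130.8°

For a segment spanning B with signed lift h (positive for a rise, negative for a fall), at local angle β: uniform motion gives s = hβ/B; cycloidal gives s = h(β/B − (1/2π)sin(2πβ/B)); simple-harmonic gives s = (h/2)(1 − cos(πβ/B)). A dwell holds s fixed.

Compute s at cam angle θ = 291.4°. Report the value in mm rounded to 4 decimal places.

seg 1 [0°–168.7°] uniform, h=11: full span → s += 11 → s = 11.0000
seg 2 [168.7°–229.2°] dwell: s stays 11.0000
seg 3 [229.2°–360°] uniform, h=16: θ=291.4° here. β=62.2, B=130.8. 16·62.2/130.8 = 7.6086 → s = 18.6086

18.6086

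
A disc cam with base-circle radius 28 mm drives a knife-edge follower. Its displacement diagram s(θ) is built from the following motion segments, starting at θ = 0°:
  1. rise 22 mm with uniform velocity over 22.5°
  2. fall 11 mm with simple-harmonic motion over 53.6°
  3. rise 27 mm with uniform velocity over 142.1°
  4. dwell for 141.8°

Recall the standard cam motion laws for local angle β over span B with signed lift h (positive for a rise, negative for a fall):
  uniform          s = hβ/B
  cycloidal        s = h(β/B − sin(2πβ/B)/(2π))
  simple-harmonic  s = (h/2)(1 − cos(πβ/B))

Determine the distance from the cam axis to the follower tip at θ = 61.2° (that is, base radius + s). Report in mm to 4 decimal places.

seg 1 [0°–22.5°] uniform, h=22: full span → s += 22 → s = 22.0000
seg 2 [22.5°–76.1°] simple-harmonic, h=-11: θ=61.2° here. β=38.7, B=53.6. -11/2·(1 − cos(π·0.7220)) = -9.0326 → s = 12.9674
radial distance = base radius + s = 28 + 12.9674 = 40.9674

40.9674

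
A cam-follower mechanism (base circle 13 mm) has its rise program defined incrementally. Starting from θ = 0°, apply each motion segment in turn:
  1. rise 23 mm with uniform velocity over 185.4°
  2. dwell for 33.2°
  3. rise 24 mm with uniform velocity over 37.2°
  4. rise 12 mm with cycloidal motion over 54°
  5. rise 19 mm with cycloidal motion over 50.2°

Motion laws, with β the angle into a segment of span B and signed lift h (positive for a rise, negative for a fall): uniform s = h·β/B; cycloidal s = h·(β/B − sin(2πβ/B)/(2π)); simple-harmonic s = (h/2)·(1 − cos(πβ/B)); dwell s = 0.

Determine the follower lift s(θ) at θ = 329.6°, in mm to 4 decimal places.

seg 1 [0°–185.4°] uniform, h=23: full span → s += 23 → s = 23.0000
seg 2 [185.4°–218.6°] dwell: s stays 23.0000
seg 3 [218.6°–255.8°] uniform, h=24: full span → s += 24 → s = 47.0000
seg 4 [255.8°–309.8°] cycloidal, h=12: full span → s += 12 → s = 59.0000
seg 5 [309.8°–360°] cycloidal, h=19: θ=329.6° here. β=19.8, B=50.2. 19·(0.3944 − sin(2π·0.3944)/(2π)) = 5.6320 → s = 64.6320

64.6320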